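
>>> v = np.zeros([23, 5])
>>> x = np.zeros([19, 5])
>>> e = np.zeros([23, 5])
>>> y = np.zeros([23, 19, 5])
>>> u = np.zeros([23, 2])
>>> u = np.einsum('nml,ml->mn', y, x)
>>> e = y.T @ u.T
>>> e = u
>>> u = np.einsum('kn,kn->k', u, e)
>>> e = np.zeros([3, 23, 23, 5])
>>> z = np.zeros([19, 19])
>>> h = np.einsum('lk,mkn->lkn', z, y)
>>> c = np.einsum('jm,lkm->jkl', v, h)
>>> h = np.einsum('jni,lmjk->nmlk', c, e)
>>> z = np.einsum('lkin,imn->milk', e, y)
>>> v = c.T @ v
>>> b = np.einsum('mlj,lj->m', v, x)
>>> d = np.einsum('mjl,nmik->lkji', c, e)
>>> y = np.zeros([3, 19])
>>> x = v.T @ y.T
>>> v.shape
(19, 19, 5)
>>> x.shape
(5, 19, 3)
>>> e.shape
(3, 23, 23, 5)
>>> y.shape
(3, 19)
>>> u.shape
(19,)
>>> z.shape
(19, 23, 3, 23)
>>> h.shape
(19, 23, 3, 5)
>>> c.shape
(23, 19, 19)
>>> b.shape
(19,)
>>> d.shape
(19, 5, 19, 23)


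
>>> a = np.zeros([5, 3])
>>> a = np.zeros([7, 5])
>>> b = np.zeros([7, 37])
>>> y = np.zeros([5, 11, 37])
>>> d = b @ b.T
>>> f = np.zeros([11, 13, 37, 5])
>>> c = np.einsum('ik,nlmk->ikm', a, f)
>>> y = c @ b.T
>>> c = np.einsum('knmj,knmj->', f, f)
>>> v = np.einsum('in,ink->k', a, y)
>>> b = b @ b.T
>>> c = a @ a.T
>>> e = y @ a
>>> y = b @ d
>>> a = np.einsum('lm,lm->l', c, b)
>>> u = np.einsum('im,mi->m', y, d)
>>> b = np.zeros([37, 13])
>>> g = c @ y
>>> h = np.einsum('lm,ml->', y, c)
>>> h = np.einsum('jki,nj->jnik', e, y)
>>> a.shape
(7,)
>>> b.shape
(37, 13)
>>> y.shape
(7, 7)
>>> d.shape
(7, 7)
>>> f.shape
(11, 13, 37, 5)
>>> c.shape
(7, 7)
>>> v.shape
(7,)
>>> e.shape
(7, 5, 5)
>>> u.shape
(7,)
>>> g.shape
(7, 7)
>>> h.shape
(7, 7, 5, 5)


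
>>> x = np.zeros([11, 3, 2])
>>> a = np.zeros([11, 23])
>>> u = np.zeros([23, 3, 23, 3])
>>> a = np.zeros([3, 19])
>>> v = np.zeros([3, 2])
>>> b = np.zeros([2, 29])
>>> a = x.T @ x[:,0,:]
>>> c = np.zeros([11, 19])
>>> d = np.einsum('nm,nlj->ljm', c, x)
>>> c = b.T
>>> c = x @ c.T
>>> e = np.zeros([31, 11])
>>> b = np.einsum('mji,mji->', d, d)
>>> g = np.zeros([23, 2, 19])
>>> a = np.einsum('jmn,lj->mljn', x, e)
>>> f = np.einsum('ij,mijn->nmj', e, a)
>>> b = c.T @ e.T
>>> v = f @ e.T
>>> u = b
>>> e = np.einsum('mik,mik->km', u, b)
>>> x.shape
(11, 3, 2)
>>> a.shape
(3, 31, 11, 2)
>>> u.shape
(29, 3, 31)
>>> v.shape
(2, 3, 31)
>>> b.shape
(29, 3, 31)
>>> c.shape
(11, 3, 29)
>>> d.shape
(3, 2, 19)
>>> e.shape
(31, 29)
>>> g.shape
(23, 2, 19)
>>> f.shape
(2, 3, 11)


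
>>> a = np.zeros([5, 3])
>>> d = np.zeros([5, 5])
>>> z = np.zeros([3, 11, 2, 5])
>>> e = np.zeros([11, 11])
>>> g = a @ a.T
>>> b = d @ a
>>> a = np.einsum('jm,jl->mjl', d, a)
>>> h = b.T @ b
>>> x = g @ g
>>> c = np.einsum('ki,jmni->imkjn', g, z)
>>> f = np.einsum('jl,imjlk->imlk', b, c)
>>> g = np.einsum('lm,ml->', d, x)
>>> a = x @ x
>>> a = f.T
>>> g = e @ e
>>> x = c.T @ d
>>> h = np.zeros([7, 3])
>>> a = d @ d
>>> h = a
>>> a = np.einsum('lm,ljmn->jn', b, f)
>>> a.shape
(11, 2)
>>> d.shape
(5, 5)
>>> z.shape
(3, 11, 2, 5)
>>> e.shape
(11, 11)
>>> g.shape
(11, 11)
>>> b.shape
(5, 3)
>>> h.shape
(5, 5)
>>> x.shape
(2, 3, 5, 11, 5)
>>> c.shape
(5, 11, 5, 3, 2)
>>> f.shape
(5, 11, 3, 2)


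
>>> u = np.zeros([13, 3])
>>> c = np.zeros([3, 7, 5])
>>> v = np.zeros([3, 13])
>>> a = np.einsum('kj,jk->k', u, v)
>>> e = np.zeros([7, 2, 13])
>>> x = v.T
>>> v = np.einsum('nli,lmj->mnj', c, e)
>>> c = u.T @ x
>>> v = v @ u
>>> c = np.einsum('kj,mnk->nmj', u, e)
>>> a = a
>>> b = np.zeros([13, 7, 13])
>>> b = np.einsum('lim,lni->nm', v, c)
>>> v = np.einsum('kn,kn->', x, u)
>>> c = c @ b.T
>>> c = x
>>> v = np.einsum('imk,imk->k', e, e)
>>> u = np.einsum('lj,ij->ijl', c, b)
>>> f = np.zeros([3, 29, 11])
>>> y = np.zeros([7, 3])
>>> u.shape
(7, 3, 13)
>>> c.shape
(13, 3)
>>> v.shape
(13,)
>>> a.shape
(13,)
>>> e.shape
(7, 2, 13)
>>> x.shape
(13, 3)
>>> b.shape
(7, 3)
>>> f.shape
(3, 29, 11)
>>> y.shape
(7, 3)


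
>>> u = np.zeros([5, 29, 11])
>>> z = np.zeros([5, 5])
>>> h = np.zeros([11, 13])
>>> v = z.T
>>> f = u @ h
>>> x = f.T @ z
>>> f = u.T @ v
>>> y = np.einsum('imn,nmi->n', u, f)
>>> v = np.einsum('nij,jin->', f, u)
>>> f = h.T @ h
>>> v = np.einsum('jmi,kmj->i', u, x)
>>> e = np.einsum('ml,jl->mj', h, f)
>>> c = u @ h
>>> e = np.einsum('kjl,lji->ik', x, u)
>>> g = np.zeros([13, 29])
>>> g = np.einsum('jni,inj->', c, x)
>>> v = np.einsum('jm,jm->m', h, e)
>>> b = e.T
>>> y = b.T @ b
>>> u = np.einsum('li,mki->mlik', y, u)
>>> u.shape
(5, 11, 11, 29)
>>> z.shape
(5, 5)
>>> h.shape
(11, 13)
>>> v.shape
(13,)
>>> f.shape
(13, 13)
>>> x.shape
(13, 29, 5)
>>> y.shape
(11, 11)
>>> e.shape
(11, 13)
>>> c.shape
(5, 29, 13)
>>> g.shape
()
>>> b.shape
(13, 11)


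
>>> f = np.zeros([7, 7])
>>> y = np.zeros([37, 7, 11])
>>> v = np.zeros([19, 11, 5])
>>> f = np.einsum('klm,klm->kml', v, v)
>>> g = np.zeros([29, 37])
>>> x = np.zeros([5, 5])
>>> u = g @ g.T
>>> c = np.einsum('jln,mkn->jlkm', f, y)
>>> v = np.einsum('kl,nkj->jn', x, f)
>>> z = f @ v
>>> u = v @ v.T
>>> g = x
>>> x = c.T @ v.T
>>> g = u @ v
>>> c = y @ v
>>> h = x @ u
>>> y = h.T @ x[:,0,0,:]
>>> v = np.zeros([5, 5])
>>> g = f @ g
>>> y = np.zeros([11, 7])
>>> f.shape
(19, 5, 11)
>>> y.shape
(11, 7)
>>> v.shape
(5, 5)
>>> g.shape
(19, 5, 19)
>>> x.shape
(37, 7, 5, 11)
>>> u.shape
(11, 11)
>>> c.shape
(37, 7, 19)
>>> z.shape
(19, 5, 19)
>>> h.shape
(37, 7, 5, 11)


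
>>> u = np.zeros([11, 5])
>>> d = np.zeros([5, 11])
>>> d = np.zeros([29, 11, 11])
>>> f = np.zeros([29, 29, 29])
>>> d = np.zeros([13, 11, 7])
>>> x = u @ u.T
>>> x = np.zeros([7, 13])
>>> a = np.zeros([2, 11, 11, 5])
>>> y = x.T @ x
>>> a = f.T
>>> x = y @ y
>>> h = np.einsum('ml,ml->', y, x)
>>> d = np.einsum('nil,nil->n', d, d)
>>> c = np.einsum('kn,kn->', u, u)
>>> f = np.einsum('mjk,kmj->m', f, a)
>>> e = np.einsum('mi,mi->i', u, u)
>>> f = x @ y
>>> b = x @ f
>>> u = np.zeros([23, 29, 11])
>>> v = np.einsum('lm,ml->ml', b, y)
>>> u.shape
(23, 29, 11)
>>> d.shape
(13,)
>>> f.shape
(13, 13)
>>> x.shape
(13, 13)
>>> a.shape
(29, 29, 29)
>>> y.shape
(13, 13)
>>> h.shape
()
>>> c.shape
()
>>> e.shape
(5,)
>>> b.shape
(13, 13)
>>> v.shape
(13, 13)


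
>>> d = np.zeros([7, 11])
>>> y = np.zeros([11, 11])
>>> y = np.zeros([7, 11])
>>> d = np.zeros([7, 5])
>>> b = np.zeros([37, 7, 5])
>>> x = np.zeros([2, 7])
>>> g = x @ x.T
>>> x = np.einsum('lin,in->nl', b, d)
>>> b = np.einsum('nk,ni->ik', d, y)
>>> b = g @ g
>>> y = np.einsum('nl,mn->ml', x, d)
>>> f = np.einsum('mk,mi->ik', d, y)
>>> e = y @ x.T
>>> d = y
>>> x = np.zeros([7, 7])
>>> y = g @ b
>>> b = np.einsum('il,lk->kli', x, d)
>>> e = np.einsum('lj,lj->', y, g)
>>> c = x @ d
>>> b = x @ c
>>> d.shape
(7, 37)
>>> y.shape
(2, 2)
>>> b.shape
(7, 37)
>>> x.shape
(7, 7)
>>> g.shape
(2, 2)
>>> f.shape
(37, 5)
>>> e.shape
()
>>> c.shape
(7, 37)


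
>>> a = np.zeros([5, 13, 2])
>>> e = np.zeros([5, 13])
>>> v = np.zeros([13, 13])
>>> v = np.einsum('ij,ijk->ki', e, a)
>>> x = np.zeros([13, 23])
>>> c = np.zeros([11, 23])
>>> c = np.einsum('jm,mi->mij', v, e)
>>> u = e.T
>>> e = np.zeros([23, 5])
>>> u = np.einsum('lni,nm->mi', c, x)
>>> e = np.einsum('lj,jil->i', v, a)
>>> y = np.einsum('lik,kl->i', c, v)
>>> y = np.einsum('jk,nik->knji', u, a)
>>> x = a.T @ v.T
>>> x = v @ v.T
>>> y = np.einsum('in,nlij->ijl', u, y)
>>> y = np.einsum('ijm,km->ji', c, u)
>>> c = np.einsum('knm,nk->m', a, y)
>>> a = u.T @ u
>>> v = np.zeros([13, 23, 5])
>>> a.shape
(2, 2)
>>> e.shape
(13,)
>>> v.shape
(13, 23, 5)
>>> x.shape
(2, 2)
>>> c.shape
(2,)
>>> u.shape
(23, 2)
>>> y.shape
(13, 5)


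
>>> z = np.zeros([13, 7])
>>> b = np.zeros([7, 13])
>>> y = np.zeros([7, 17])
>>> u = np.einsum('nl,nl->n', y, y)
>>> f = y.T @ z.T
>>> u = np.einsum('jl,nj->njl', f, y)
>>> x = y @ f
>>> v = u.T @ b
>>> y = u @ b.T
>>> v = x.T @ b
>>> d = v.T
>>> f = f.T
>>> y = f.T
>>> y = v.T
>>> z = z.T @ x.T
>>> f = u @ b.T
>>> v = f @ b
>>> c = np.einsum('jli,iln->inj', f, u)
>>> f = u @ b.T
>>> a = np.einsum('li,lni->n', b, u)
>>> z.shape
(7, 7)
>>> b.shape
(7, 13)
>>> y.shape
(13, 13)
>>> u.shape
(7, 17, 13)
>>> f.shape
(7, 17, 7)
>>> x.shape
(7, 13)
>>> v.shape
(7, 17, 13)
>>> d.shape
(13, 13)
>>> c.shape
(7, 13, 7)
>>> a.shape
(17,)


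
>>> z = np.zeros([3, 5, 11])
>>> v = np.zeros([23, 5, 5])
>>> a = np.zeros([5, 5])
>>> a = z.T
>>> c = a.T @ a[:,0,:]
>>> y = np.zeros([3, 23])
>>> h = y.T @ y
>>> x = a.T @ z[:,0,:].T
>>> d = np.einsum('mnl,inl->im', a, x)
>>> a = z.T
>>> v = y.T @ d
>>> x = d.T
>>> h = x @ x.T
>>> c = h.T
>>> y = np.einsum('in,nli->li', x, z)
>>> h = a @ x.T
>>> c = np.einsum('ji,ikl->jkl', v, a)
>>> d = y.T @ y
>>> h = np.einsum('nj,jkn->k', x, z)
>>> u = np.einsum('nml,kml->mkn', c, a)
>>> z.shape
(3, 5, 11)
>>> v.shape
(23, 11)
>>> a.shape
(11, 5, 3)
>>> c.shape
(23, 5, 3)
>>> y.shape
(5, 11)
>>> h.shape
(5,)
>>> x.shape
(11, 3)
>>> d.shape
(11, 11)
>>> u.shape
(5, 11, 23)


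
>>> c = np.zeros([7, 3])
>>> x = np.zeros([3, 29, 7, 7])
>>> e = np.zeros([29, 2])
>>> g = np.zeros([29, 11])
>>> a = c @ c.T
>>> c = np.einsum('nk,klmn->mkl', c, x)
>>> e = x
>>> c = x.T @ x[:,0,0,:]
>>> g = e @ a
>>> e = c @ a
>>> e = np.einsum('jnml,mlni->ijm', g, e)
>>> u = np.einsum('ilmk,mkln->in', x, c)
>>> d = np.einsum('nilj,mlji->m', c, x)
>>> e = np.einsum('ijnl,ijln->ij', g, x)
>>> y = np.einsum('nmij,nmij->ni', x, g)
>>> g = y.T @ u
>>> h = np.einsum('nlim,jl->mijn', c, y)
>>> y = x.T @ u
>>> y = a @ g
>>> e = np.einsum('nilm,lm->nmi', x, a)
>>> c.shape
(7, 7, 29, 7)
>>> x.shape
(3, 29, 7, 7)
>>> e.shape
(3, 7, 29)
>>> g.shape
(7, 7)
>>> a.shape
(7, 7)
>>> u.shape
(3, 7)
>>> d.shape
(3,)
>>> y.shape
(7, 7)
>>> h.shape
(7, 29, 3, 7)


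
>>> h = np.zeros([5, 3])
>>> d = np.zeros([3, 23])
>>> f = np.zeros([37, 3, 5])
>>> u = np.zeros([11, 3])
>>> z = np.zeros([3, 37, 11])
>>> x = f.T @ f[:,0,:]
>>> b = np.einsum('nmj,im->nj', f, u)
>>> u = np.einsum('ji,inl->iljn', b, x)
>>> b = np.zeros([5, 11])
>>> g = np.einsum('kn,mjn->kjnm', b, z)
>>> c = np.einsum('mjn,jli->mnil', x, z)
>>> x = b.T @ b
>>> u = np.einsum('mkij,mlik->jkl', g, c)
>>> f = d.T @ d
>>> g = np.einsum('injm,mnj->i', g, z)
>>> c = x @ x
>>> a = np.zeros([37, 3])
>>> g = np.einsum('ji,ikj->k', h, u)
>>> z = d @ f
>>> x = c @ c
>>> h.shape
(5, 3)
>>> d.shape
(3, 23)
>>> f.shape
(23, 23)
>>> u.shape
(3, 37, 5)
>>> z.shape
(3, 23)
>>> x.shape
(11, 11)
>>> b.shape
(5, 11)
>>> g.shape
(37,)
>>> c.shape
(11, 11)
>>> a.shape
(37, 3)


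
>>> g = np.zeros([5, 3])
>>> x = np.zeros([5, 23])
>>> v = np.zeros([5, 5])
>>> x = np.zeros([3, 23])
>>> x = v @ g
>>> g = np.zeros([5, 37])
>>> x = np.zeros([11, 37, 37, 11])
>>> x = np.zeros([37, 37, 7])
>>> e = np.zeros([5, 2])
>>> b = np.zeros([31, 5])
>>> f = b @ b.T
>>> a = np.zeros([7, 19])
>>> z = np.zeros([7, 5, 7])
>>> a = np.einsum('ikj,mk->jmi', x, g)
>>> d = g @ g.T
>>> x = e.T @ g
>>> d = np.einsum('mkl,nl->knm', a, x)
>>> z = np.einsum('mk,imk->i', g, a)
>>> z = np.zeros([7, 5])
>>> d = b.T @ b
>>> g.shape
(5, 37)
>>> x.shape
(2, 37)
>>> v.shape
(5, 5)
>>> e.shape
(5, 2)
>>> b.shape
(31, 5)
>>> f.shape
(31, 31)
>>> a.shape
(7, 5, 37)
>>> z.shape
(7, 5)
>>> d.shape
(5, 5)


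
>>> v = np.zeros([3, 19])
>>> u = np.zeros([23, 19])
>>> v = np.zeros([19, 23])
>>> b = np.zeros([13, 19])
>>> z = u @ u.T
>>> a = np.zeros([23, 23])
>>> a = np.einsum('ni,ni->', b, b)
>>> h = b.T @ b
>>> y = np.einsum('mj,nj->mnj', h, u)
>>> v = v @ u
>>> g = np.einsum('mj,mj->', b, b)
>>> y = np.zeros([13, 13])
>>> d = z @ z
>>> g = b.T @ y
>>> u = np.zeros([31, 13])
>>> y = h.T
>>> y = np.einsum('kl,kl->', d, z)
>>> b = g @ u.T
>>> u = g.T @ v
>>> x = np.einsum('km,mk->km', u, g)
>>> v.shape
(19, 19)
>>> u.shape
(13, 19)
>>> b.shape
(19, 31)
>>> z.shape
(23, 23)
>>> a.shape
()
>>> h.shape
(19, 19)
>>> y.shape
()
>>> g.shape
(19, 13)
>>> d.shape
(23, 23)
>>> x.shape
(13, 19)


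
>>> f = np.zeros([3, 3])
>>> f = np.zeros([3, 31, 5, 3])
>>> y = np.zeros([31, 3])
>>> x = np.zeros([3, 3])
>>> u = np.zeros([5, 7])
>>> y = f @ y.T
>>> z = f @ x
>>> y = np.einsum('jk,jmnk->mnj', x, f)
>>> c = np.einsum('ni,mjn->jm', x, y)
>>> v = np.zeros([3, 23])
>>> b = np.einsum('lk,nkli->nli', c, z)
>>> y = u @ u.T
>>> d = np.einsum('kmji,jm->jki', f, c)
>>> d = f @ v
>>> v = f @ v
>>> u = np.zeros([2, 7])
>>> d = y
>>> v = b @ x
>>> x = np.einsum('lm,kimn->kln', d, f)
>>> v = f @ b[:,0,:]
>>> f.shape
(3, 31, 5, 3)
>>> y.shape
(5, 5)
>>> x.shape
(3, 5, 3)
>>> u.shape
(2, 7)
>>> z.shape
(3, 31, 5, 3)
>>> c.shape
(5, 31)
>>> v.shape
(3, 31, 5, 3)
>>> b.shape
(3, 5, 3)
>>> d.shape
(5, 5)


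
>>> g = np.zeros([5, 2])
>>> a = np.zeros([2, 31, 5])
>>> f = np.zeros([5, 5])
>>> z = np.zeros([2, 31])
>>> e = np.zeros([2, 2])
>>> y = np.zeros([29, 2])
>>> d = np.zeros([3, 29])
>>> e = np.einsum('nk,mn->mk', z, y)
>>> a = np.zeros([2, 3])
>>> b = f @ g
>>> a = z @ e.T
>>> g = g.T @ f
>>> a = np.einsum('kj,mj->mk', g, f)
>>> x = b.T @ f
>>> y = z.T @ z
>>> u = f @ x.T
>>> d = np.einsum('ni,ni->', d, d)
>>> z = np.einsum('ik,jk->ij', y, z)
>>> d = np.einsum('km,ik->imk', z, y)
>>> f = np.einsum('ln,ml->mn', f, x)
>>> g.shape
(2, 5)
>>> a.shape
(5, 2)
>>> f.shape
(2, 5)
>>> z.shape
(31, 2)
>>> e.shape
(29, 31)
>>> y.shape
(31, 31)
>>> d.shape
(31, 2, 31)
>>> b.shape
(5, 2)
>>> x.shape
(2, 5)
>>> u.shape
(5, 2)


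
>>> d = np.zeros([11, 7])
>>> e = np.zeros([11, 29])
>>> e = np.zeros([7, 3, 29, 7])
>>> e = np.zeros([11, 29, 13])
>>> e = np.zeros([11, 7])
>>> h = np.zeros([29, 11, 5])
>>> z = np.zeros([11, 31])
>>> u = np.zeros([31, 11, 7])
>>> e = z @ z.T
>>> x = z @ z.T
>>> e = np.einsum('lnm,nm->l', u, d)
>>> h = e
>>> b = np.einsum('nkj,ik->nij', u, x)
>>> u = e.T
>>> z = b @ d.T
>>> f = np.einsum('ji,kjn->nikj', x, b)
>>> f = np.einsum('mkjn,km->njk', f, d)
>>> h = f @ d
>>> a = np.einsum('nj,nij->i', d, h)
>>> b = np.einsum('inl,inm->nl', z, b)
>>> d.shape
(11, 7)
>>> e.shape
(31,)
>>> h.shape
(11, 31, 7)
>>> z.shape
(31, 11, 11)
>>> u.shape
(31,)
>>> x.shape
(11, 11)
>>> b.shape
(11, 11)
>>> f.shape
(11, 31, 11)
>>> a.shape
(31,)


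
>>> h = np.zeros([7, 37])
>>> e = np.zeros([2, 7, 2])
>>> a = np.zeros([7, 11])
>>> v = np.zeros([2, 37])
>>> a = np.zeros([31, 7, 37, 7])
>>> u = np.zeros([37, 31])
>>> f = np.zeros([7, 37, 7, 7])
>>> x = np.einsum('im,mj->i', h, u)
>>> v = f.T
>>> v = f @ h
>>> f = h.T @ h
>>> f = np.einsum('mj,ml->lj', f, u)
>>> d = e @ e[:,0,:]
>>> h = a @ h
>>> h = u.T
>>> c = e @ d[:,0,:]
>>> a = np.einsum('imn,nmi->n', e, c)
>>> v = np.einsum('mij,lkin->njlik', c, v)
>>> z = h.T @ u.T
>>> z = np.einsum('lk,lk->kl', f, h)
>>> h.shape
(31, 37)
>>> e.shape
(2, 7, 2)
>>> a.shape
(2,)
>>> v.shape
(37, 2, 7, 7, 37)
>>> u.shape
(37, 31)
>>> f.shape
(31, 37)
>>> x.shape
(7,)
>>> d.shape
(2, 7, 2)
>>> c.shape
(2, 7, 2)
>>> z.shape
(37, 31)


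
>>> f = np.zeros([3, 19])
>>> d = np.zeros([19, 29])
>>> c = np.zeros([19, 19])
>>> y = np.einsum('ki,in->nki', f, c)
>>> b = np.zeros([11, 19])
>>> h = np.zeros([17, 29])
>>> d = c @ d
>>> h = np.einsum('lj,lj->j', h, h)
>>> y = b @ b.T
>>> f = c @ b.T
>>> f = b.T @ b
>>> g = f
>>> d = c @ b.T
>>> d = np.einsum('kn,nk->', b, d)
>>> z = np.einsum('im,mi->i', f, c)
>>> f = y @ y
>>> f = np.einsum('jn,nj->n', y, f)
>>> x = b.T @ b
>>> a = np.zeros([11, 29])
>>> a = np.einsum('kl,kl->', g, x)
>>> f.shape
(11,)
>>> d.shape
()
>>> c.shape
(19, 19)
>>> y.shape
(11, 11)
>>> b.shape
(11, 19)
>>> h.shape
(29,)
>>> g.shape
(19, 19)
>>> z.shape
(19,)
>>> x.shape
(19, 19)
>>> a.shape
()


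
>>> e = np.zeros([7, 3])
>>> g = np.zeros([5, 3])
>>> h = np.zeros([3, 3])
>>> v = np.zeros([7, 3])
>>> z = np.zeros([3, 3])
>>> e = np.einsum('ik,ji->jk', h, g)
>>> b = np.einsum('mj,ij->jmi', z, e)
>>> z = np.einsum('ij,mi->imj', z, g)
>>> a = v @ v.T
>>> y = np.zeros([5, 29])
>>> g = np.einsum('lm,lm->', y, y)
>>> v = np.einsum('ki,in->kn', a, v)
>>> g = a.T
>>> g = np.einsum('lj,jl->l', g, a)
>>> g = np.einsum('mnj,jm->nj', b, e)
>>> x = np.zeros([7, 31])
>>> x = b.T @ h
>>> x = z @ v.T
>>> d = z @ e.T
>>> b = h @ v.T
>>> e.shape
(5, 3)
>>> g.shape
(3, 5)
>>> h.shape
(3, 3)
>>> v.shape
(7, 3)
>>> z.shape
(3, 5, 3)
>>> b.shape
(3, 7)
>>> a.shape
(7, 7)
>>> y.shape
(5, 29)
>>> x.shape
(3, 5, 7)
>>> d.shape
(3, 5, 5)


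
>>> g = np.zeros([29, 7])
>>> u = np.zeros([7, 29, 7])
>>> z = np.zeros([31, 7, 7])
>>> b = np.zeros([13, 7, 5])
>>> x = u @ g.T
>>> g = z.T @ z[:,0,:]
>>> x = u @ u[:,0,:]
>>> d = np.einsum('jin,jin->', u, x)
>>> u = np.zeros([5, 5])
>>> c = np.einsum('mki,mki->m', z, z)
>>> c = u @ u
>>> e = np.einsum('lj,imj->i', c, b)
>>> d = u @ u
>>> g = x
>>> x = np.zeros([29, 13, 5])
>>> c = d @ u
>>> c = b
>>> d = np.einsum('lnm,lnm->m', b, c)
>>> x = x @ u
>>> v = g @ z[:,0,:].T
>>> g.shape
(7, 29, 7)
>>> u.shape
(5, 5)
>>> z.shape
(31, 7, 7)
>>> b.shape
(13, 7, 5)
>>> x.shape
(29, 13, 5)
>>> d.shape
(5,)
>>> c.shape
(13, 7, 5)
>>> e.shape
(13,)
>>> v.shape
(7, 29, 31)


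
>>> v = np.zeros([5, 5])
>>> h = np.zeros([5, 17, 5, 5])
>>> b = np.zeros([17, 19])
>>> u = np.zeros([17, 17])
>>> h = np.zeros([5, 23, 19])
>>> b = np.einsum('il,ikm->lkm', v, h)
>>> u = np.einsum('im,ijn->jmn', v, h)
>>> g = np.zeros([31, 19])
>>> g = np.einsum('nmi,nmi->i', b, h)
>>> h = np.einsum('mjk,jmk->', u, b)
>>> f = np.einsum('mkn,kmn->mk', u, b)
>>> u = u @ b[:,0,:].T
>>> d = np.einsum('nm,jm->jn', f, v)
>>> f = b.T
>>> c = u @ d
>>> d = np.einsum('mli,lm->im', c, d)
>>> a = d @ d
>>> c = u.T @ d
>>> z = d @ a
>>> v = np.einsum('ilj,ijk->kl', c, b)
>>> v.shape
(19, 5)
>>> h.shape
()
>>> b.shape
(5, 23, 19)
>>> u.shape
(23, 5, 5)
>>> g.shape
(19,)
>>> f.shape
(19, 23, 5)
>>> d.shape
(23, 23)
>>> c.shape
(5, 5, 23)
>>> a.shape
(23, 23)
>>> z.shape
(23, 23)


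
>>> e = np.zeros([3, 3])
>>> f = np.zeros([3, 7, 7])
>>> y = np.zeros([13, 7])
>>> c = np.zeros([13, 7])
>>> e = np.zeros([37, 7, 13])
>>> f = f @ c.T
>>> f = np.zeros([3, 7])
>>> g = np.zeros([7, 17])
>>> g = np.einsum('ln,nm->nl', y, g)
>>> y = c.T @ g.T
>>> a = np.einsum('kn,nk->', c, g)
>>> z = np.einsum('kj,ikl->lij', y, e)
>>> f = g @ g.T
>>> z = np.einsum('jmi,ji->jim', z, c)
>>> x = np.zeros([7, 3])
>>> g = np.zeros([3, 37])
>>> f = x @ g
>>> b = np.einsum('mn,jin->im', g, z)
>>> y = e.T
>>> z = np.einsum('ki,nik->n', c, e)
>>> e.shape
(37, 7, 13)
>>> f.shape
(7, 37)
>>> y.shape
(13, 7, 37)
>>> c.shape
(13, 7)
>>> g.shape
(3, 37)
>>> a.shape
()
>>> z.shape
(37,)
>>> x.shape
(7, 3)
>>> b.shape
(7, 3)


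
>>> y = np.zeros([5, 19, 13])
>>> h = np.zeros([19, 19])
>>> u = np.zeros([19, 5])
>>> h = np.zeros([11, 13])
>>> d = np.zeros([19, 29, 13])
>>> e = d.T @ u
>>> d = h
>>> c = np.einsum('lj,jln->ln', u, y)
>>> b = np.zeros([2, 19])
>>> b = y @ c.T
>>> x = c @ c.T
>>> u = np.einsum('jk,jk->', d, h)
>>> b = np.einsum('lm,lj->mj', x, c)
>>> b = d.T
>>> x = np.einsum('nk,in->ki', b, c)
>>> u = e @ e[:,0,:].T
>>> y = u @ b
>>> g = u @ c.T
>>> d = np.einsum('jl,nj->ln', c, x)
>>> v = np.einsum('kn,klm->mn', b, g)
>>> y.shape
(13, 29, 11)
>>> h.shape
(11, 13)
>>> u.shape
(13, 29, 13)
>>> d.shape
(13, 11)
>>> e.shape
(13, 29, 5)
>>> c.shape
(19, 13)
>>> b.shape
(13, 11)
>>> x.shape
(11, 19)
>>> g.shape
(13, 29, 19)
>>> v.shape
(19, 11)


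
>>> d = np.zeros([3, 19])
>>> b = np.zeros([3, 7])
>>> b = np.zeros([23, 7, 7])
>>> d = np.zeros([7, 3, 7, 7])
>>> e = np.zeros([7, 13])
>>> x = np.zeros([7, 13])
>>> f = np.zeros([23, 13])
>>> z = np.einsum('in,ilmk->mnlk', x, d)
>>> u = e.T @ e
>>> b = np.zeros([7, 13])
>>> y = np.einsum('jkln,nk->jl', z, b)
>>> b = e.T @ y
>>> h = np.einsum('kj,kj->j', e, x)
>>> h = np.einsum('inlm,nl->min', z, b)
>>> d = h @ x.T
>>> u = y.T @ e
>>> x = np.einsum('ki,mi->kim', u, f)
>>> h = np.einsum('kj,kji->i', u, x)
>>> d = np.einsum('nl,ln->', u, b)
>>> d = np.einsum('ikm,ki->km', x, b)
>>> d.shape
(13, 23)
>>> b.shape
(13, 3)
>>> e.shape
(7, 13)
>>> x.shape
(3, 13, 23)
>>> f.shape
(23, 13)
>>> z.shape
(7, 13, 3, 7)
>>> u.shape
(3, 13)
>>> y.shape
(7, 3)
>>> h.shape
(23,)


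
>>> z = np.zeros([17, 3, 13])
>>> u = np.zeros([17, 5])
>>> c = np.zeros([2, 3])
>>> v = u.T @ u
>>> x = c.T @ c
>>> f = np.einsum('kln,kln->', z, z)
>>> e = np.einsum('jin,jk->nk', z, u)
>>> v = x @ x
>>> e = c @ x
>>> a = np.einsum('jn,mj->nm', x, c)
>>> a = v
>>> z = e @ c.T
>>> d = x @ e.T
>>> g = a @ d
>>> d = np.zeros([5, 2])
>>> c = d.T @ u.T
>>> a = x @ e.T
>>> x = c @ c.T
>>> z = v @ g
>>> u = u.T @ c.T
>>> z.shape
(3, 2)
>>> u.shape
(5, 2)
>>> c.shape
(2, 17)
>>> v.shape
(3, 3)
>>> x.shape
(2, 2)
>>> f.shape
()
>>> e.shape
(2, 3)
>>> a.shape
(3, 2)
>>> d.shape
(5, 2)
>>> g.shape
(3, 2)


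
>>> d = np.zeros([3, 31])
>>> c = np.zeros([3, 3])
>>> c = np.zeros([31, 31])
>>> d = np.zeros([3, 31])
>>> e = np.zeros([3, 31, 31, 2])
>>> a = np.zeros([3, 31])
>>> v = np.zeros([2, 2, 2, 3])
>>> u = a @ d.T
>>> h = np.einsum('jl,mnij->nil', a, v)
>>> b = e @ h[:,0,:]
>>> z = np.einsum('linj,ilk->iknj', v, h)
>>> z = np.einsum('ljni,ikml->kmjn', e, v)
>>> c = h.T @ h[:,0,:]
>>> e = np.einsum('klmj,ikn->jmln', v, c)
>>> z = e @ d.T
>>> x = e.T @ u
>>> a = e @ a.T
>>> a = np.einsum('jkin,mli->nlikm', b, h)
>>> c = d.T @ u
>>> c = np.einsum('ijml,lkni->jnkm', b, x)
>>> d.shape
(3, 31)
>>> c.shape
(31, 2, 2, 31)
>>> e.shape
(3, 2, 2, 31)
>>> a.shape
(31, 2, 31, 31, 2)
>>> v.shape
(2, 2, 2, 3)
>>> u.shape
(3, 3)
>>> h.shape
(2, 2, 31)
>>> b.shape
(3, 31, 31, 31)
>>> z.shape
(3, 2, 2, 3)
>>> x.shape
(31, 2, 2, 3)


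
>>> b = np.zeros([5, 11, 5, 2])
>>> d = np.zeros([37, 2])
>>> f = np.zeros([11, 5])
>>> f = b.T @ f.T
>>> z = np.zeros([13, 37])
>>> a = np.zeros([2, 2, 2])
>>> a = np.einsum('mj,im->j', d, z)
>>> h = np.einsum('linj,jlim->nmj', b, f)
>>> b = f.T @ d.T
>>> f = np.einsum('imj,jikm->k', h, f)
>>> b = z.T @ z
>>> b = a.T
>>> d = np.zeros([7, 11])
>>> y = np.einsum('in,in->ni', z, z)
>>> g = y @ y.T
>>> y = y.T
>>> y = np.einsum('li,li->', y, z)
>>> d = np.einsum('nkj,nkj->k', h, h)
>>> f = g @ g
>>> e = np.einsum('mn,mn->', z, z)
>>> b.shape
(2,)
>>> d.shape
(11,)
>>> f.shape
(37, 37)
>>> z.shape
(13, 37)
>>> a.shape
(2,)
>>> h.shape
(5, 11, 2)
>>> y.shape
()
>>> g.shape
(37, 37)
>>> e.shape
()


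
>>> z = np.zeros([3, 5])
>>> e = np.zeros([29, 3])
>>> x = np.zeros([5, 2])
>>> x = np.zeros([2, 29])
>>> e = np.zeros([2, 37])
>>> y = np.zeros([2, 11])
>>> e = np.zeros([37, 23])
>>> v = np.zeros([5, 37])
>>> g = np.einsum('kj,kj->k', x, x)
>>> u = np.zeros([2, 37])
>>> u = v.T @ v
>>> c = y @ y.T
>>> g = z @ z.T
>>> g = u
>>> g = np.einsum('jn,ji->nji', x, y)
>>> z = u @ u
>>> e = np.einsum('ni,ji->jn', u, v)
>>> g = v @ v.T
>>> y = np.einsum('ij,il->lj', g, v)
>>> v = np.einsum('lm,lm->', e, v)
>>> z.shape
(37, 37)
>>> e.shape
(5, 37)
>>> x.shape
(2, 29)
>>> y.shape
(37, 5)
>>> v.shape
()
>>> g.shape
(5, 5)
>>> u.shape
(37, 37)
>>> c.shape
(2, 2)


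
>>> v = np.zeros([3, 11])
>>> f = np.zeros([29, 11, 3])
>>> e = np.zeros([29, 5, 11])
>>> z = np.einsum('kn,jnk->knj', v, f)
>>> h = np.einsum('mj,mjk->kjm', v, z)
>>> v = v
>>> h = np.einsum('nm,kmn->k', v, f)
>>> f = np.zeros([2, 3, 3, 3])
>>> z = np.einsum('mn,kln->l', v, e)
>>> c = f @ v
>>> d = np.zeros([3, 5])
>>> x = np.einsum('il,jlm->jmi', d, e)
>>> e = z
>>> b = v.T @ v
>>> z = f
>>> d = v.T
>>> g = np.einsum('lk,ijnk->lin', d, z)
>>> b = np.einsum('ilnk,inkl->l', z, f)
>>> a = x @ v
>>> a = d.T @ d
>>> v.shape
(3, 11)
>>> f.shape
(2, 3, 3, 3)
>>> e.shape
(5,)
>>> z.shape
(2, 3, 3, 3)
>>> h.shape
(29,)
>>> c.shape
(2, 3, 3, 11)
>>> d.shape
(11, 3)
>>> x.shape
(29, 11, 3)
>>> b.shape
(3,)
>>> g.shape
(11, 2, 3)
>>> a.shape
(3, 3)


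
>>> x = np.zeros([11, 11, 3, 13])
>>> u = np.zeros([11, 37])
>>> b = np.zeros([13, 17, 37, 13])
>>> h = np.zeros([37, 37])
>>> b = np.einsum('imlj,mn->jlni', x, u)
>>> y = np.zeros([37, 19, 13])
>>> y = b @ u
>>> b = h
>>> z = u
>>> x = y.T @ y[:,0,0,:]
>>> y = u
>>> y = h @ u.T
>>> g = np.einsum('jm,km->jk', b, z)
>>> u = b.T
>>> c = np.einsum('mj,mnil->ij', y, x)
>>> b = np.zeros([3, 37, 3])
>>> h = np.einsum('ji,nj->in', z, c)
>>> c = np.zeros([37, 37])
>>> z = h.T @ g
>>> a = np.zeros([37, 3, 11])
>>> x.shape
(37, 37, 3, 37)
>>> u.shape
(37, 37)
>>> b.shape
(3, 37, 3)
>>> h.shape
(37, 3)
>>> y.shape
(37, 11)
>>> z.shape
(3, 11)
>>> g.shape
(37, 11)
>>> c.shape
(37, 37)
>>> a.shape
(37, 3, 11)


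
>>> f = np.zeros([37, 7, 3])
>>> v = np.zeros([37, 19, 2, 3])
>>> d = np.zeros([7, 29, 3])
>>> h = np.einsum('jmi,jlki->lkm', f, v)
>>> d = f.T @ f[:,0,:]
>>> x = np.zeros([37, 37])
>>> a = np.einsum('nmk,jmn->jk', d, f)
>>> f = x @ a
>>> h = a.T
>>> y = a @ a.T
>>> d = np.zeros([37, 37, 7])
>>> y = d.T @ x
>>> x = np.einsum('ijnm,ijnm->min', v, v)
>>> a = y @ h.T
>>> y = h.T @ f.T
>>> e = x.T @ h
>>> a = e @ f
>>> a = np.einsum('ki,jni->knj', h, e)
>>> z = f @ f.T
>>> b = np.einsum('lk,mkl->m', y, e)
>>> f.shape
(37, 3)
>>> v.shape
(37, 19, 2, 3)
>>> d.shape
(37, 37, 7)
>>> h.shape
(3, 37)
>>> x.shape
(3, 37, 2)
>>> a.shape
(3, 37, 2)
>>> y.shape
(37, 37)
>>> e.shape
(2, 37, 37)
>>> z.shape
(37, 37)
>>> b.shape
(2,)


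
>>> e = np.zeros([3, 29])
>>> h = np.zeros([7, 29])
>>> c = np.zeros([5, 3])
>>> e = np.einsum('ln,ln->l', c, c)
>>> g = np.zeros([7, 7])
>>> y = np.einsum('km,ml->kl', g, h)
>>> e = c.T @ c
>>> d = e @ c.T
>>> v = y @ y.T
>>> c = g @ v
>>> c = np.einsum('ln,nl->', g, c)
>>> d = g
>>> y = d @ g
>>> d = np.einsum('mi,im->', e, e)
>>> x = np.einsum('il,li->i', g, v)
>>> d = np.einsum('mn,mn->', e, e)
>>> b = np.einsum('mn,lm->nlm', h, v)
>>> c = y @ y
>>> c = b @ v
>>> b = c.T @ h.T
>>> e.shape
(3, 3)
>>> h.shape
(7, 29)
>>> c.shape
(29, 7, 7)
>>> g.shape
(7, 7)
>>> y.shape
(7, 7)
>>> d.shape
()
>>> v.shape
(7, 7)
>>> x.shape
(7,)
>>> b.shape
(7, 7, 7)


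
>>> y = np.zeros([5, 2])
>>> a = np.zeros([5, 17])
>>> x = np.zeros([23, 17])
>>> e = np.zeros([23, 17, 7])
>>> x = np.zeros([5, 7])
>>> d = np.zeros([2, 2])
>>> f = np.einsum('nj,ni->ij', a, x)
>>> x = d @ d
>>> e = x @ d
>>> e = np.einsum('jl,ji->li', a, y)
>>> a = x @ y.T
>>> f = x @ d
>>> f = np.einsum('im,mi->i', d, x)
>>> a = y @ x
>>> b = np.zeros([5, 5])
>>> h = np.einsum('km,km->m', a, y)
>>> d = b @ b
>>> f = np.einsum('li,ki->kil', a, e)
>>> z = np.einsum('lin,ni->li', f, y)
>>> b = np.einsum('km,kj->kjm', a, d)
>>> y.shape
(5, 2)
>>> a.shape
(5, 2)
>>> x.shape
(2, 2)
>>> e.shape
(17, 2)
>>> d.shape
(5, 5)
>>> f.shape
(17, 2, 5)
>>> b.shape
(5, 5, 2)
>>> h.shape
(2,)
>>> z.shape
(17, 2)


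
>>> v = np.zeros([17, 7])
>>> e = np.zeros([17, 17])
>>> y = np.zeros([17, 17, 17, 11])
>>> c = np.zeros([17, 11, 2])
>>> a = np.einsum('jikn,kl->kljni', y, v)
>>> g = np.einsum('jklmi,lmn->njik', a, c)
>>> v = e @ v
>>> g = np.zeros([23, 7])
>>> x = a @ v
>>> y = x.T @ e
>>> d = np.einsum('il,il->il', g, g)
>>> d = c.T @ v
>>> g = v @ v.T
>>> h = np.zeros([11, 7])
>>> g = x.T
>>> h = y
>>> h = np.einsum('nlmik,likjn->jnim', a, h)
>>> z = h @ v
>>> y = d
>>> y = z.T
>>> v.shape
(17, 7)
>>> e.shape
(17, 17)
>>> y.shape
(7, 11, 17, 7)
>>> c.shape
(17, 11, 2)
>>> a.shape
(17, 7, 17, 11, 17)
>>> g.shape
(7, 11, 17, 7, 17)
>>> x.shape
(17, 7, 17, 11, 7)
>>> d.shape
(2, 11, 7)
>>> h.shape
(7, 17, 11, 17)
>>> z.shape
(7, 17, 11, 7)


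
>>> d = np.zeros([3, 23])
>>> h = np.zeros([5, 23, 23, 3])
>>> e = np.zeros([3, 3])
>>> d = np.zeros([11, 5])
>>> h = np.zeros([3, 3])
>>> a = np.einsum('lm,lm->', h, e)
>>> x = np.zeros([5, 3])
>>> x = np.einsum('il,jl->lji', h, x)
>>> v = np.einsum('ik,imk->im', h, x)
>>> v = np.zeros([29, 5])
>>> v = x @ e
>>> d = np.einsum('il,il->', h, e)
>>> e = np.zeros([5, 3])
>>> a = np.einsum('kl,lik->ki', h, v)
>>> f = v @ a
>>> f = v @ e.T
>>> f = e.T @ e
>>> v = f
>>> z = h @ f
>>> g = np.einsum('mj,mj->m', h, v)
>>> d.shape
()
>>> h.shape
(3, 3)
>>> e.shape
(5, 3)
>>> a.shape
(3, 5)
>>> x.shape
(3, 5, 3)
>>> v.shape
(3, 3)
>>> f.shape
(3, 3)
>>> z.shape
(3, 3)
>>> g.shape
(3,)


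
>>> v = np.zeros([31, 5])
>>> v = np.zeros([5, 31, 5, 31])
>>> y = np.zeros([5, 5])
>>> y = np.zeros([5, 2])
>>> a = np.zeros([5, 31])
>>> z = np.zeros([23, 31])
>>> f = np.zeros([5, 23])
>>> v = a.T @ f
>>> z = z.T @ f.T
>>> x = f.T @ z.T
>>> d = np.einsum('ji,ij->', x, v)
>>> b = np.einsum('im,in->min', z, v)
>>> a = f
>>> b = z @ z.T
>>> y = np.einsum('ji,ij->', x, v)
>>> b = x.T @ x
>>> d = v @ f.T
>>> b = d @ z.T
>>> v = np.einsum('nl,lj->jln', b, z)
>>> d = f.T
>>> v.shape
(5, 31, 31)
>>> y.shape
()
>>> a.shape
(5, 23)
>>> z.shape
(31, 5)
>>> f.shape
(5, 23)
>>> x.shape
(23, 31)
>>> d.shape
(23, 5)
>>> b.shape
(31, 31)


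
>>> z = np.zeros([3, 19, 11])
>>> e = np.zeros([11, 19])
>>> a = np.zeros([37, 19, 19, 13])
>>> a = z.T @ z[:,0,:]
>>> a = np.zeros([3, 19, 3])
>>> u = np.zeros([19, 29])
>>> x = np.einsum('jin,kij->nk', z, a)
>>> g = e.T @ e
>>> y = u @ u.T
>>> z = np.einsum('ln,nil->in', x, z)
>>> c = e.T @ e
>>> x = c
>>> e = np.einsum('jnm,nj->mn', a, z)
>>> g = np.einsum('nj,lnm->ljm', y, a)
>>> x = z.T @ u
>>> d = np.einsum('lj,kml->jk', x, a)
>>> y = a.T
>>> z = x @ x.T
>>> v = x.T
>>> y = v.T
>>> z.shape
(3, 3)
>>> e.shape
(3, 19)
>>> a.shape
(3, 19, 3)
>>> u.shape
(19, 29)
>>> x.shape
(3, 29)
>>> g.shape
(3, 19, 3)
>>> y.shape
(3, 29)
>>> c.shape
(19, 19)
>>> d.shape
(29, 3)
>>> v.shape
(29, 3)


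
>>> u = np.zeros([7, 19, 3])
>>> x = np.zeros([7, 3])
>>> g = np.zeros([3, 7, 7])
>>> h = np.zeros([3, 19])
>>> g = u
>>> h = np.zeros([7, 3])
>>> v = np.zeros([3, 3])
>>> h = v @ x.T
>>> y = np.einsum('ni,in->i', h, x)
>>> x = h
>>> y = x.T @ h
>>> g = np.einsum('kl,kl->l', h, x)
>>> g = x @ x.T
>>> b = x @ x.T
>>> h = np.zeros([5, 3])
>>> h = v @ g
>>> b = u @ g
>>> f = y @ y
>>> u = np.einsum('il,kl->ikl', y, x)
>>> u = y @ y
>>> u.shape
(7, 7)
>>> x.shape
(3, 7)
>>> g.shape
(3, 3)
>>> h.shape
(3, 3)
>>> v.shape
(3, 3)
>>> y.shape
(7, 7)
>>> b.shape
(7, 19, 3)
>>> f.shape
(7, 7)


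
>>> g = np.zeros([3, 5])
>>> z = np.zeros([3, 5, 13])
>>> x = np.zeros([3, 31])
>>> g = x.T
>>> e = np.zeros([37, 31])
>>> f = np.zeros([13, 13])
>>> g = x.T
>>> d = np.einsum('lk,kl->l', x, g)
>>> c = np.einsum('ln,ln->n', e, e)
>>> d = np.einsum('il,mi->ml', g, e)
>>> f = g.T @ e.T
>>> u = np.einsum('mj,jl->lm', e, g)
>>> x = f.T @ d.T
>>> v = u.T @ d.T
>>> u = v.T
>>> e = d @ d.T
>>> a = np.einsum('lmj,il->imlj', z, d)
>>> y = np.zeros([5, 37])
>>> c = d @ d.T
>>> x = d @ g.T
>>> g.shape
(31, 3)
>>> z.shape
(3, 5, 13)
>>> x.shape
(37, 31)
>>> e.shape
(37, 37)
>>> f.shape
(3, 37)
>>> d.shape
(37, 3)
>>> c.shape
(37, 37)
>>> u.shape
(37, 37)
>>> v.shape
(37, 37)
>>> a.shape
(37, 5, 3, 13)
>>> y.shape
(5, 37)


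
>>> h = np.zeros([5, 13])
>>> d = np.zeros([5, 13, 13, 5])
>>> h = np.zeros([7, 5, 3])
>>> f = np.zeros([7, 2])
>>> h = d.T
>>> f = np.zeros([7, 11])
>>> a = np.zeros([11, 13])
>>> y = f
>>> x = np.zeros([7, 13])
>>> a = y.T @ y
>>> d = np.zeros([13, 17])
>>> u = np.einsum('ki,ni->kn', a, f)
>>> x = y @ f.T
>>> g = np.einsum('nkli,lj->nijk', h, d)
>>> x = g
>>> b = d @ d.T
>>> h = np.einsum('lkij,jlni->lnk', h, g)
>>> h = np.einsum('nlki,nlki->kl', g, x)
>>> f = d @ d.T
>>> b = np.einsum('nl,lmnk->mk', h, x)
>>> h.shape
(17, 5)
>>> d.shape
(13, 17)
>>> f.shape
(13, 13)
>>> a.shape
(11, 11)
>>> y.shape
(7, 11)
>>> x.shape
(5, 5, 17, 13)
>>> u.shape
(11, 7)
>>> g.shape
(5, 5, 17, 13)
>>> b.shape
(5, 13)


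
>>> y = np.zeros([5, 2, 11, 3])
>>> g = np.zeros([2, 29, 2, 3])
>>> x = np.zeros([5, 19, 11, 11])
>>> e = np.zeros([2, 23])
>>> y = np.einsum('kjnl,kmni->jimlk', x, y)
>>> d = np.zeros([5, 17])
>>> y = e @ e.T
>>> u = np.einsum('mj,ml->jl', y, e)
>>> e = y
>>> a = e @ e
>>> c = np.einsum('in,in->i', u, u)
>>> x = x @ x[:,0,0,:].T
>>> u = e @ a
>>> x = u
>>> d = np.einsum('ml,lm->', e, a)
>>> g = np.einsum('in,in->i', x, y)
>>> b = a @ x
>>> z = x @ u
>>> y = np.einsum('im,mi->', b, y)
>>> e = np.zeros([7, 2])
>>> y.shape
()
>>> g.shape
(2,)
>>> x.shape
(2, 2)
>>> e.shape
(7, 2)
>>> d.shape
()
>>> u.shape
(2, 2)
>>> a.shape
(2, 2)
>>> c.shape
(2,)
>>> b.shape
(2, 2)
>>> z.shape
(2, 2)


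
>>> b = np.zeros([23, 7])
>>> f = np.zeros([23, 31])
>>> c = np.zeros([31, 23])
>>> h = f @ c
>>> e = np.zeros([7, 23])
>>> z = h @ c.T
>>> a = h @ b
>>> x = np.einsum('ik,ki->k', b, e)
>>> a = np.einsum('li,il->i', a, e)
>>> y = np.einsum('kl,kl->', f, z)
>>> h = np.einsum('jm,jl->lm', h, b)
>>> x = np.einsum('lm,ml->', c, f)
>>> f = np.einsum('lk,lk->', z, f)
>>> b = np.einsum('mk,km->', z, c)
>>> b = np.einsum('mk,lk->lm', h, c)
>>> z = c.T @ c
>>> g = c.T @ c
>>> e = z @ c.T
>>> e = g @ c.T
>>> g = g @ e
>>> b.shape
(31, 7)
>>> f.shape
()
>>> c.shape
(31, 23)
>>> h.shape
(7, 23)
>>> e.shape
(23, 31)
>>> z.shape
(23, 23)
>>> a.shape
(7,)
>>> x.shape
()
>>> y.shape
()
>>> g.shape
(23, 31)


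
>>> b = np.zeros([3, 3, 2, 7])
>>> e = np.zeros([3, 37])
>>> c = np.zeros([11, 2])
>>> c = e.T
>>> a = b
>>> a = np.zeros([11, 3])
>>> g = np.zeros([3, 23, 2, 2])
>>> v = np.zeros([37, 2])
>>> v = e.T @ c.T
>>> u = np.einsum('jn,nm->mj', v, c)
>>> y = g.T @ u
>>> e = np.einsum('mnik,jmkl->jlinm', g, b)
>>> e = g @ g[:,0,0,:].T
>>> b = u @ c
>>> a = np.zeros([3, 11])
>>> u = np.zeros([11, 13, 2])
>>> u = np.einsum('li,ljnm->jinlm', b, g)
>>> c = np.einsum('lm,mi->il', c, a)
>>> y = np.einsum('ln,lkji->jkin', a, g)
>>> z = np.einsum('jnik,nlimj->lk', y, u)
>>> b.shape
(3, 3)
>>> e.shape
(3, 23, 2, 3)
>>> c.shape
(11, 37)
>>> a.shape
(3, 11)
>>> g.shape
(3, 23, 2, 2)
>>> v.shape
(37, 37)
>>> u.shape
(23, 3, 2, 3, 2)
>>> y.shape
(2, 23, 2, 11)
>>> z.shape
(3, 11)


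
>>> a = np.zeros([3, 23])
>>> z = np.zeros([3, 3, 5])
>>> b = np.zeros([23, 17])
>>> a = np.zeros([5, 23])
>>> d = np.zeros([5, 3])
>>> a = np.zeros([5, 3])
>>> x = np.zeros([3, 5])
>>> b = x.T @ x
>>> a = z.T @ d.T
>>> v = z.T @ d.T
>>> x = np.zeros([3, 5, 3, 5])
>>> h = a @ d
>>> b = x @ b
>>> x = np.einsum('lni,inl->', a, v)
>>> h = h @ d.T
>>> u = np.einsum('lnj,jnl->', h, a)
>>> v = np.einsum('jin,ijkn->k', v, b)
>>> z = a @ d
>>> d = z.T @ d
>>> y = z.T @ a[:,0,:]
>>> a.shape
(5, 3, 5)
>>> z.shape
(5, 3, 3)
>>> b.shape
(3, 5, 3, 5)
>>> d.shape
(3, 3, 3)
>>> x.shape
()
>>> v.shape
(3,)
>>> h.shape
(5, 3, 5)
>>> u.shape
()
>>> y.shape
(3, 3, 5)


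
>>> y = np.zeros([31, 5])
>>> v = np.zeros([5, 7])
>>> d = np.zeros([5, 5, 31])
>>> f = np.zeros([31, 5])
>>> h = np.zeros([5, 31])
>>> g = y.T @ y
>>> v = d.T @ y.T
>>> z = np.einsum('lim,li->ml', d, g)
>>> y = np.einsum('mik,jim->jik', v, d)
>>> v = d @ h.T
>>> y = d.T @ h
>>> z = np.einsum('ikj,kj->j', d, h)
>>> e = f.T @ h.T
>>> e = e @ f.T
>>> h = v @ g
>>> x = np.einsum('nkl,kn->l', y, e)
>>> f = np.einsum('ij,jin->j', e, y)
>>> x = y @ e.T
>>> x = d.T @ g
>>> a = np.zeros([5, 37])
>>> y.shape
(31, 5, 31)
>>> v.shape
(5, 5, 5)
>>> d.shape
(5, 5, 31)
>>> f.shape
(31,)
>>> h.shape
(5, 5, 5)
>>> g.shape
(5, 5)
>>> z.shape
(31,)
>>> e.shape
(5, 31)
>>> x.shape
(31, 5, 5)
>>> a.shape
(5, 37)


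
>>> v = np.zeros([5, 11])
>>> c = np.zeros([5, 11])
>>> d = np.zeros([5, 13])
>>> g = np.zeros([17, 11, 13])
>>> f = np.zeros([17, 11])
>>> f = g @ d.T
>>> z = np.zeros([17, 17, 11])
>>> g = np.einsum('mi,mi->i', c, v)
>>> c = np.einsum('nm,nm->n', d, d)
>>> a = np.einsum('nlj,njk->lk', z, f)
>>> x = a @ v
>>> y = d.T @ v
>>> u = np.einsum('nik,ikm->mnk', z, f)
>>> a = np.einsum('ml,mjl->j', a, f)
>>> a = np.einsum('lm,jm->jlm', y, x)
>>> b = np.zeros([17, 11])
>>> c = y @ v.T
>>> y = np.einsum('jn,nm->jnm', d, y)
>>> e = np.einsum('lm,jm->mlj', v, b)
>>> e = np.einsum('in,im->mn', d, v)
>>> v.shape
(5, 11)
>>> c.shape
(13, 5)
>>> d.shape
(5, 13)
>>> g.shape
(11,)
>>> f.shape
(17, 11, 5)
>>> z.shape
(17, 17, 11)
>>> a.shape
(17, 13, 11)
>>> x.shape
(17, 11)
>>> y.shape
(5, 13, 11)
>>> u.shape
(5, 17, 11)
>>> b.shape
(17, 11)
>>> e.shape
(11, 13)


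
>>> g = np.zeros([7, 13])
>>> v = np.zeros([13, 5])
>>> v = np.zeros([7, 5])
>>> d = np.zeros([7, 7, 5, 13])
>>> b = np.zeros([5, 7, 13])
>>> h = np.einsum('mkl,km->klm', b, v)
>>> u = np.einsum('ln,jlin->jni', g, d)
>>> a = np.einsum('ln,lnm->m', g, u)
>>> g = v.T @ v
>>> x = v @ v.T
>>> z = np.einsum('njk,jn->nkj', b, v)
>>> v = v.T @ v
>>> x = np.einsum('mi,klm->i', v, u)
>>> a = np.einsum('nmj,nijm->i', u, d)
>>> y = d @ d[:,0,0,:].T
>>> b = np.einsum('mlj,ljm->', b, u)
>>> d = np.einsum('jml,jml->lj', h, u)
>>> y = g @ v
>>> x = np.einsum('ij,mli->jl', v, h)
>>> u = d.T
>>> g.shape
(5, 5)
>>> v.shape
(5, 5)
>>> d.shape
(5, 7)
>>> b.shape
()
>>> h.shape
(7, 13, 5)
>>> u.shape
(7, 5)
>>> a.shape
(7,)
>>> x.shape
(5, 13)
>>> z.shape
(5, 13, 7)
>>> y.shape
(5, 5)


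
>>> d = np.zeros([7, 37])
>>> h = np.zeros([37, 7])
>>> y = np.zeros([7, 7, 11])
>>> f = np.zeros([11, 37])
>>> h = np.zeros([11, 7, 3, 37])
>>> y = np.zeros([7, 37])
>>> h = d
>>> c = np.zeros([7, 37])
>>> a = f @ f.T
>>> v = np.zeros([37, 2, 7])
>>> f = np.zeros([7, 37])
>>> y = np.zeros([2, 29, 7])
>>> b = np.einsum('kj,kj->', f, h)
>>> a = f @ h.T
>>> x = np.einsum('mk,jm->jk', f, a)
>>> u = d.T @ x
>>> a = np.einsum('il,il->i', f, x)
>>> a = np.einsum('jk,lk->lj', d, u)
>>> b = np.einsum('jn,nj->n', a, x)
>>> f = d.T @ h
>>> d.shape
(7, 37)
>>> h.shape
(7, 37)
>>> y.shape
(2, 29, 7)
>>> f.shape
(37, 37)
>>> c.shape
(7, 37)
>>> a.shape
(37, 7)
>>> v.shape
(37, 2, 7)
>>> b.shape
(7,)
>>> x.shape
(7, 37)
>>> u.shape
(37, 37)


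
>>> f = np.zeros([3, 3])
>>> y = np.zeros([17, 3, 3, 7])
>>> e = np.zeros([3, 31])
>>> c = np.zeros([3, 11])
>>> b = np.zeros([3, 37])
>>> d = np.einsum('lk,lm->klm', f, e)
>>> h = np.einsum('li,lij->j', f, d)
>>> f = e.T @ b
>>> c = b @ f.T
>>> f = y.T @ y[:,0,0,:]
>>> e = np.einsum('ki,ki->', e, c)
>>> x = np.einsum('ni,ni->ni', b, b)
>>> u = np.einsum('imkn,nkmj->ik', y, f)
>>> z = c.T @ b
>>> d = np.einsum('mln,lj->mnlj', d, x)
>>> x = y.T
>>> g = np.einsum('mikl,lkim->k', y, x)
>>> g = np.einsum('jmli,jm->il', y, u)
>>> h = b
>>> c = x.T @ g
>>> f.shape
(7, 3, 3, 7)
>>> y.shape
(17, 3, 3, 7)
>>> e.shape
()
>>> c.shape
(17, 3, 3, 3)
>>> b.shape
(3, 37)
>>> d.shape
(3, 31, 3, 37)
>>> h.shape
(3, 37)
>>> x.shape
(7, 3, 3, 17)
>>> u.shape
(17, 3)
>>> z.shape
(31, 37)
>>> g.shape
(7, 3)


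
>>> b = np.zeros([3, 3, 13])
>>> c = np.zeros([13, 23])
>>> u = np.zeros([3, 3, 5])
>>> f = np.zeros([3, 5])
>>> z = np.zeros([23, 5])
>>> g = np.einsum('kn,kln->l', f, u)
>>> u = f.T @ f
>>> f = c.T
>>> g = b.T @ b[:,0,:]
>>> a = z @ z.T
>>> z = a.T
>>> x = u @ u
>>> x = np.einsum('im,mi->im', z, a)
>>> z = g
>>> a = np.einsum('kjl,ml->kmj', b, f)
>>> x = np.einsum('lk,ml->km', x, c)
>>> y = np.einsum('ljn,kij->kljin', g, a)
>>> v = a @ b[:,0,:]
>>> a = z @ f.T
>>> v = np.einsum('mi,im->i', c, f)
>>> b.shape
(3, 3, 13)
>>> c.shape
(13, 23)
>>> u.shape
(5, 5)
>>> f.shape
(23, 13)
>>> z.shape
(13, 3, 13)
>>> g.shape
(13, 3, 13)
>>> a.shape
(13, 3, 23)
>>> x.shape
(23, 13)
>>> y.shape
(3, 13, 3, 23, 13)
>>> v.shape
(23,)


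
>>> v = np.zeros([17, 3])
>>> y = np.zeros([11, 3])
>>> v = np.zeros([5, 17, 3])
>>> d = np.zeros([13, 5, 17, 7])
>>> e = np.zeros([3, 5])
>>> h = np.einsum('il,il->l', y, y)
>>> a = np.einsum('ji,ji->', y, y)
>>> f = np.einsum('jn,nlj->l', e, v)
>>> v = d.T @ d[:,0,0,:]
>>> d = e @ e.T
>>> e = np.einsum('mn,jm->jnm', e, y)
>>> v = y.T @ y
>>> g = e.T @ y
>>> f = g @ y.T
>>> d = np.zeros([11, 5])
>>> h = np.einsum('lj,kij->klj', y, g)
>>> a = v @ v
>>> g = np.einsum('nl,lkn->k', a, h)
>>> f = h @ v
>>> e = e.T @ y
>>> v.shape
(3, 3)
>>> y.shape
(11, 3)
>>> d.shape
(11, 5)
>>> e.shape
(3, 5, 3)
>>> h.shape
(3, 11, 3)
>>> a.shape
(3, 3)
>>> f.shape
(3, 11, 3)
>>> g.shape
(11,)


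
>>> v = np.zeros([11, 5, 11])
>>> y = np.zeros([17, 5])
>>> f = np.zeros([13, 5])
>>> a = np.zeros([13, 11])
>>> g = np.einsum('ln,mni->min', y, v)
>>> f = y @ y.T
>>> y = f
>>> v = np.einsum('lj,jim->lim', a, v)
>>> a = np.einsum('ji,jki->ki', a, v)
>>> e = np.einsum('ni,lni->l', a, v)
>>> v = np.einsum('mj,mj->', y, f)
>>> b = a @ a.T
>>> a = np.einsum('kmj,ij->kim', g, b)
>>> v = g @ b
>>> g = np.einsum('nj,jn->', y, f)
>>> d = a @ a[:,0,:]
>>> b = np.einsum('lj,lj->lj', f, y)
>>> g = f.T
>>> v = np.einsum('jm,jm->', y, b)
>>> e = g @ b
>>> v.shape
()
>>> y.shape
(17, 17)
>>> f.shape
(17, 17)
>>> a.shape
(11, 5, 11)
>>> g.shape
(17, 17)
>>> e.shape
(17, 17)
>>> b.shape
(17, 17)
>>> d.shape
(11, 5, 11)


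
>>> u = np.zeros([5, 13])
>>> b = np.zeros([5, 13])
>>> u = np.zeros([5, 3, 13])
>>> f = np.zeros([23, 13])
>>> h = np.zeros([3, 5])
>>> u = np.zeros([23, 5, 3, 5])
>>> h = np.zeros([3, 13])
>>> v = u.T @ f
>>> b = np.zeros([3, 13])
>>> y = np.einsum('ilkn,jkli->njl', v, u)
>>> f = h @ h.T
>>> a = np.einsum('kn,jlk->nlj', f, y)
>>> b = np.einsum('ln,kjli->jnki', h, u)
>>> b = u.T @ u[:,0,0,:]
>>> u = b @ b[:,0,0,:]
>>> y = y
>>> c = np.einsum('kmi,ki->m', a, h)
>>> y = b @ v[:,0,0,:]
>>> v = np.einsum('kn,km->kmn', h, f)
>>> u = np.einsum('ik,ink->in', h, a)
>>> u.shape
(3, 23)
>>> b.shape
(5, 3, 5, 5)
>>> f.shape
(3, 3)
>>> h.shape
(3, 13)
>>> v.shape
(3, 3, 13)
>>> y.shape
(5, 3, 5, 13)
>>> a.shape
(3, 23, 13)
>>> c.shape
(23,)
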